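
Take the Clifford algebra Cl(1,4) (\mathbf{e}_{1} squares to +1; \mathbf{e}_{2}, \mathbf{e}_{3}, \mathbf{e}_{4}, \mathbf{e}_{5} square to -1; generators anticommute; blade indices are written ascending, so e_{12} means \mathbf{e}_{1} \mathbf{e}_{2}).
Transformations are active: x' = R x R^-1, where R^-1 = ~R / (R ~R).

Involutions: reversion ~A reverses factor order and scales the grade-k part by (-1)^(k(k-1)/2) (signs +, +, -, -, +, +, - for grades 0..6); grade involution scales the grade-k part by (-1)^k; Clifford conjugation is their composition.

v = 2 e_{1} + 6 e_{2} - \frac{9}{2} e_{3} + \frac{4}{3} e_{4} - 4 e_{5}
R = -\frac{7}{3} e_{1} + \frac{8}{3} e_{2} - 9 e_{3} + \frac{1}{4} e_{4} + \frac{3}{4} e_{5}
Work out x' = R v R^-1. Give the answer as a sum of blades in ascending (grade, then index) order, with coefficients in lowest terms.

~R = -\frac{7}{3} e_{1} + \frac{8}{3} e_{2} - 9 e_{3} + \frac{1}{4} e_{4} + \frac{3}{4} e_{5}, and R ~R = -\frac{1999}{24}, so R^-1 = ~R / (-\frac{1999}{24}).
R v = -\frac{117}{2} - \frac{58}{3} e_{12} + \frac{57}{2} e_{13} - \frac{65}{18} e_{14} + \frac{47}{6} e_{15} + 42 e_{23} + \frac{37}{18} e_{24} - \frac{91}{6} e_{25} - \frac{87}{8} e_{34} + \frac{315}{8} e_{35} - 2 e_{45}
Answer: -\frac{10550}{1999} e_{1} - \frac{4506}{1999} e_{2} - \frac{32553}{3998} e_{3} - \frac{5890}{5997} e_{4} + \frac{10102}{1999} e_{5}


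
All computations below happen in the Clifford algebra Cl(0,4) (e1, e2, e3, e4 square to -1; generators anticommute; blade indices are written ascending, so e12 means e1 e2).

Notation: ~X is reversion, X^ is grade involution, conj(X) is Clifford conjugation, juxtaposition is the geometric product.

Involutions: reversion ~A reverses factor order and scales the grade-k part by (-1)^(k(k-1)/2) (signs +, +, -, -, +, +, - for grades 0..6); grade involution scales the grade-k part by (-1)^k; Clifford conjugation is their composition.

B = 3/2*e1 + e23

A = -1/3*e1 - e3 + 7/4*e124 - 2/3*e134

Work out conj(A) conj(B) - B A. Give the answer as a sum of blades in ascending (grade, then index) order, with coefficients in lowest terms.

first term: 1/2 - e2 + 3/2*e13 + 21/8*e24 - e34 - 1/3*e123 + 2/3*e124 + 7/4*e134
second term: 1/2 + e2 - 3/2*e13 - 21/8*e24 + e34 - 1/3*e123 + 2/3*e124 + 7/4*e134
Answer: -2*e2 + 3*e13 + 21/4*e24 - 2*e34


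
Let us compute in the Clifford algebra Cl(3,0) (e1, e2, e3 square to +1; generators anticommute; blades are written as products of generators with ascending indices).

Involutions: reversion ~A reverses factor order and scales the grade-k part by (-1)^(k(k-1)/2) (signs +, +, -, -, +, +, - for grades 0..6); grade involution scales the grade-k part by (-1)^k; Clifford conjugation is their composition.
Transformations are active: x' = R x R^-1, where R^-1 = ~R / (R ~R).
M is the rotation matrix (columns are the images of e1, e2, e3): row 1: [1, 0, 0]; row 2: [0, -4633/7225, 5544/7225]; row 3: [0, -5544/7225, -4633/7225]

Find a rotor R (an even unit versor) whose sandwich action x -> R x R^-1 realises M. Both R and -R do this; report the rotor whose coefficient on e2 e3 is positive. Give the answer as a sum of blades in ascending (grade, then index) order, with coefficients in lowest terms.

Method: write R = a + b12*e1 e2 + b13*e1 e3 + b23*e2 e3 with a^2 + b12^2 + b13^2 + b23^2 = 1 (so R^-1 = ~R). Expanding the columns R e_j ~R gives tr M = 4a^2 - 1 and, from the antisymmetric part, M21 - M12 = -4a*b12, M13 - M31 = 4a*b13, M32 - M23 = -4a*b23.
Here tr M = -2041/7225, so a^2 = (1 + tr M)/4 = 1296/7225 and a = ±36/85. Taking a = 36/85: M21 - M12 = 0, M13 - M31 = 0, M32 - M23 = -11088/7225, giving b12 = 0, b13 = 0, b23 = 77/85, i.e. R = 36/85 + 77/85*e2 e3.
Its e2 e3 coefficient is already positive.
Answer: 36/85 + 77/85*e2 e3. Sheet selection: the two-to-one cover makes ±R indistinguishable at the matrix level (trace -2041/7225), so uniqueness comes from the required sign on e2 e3.


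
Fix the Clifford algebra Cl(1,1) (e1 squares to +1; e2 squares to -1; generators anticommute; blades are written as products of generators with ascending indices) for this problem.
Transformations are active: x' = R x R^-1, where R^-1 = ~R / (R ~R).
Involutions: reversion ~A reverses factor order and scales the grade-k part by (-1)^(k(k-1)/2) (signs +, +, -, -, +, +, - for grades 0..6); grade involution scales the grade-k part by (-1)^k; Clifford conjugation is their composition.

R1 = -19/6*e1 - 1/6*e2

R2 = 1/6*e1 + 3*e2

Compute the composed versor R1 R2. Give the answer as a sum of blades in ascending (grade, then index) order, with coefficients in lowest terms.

Distribute over the terms of R1 (each basis-blade product reordered to ascending indices, repeated generators contracted through their squares):
(-19/6*e1) R2 = -19/36 - 19/2*e1 e2
(-1/6*e2) R2 = 1/2 + 1/36*e1 e2
Summing the partial products and collecting blades:
Answer: -1/36 - 341/36*e1 e2


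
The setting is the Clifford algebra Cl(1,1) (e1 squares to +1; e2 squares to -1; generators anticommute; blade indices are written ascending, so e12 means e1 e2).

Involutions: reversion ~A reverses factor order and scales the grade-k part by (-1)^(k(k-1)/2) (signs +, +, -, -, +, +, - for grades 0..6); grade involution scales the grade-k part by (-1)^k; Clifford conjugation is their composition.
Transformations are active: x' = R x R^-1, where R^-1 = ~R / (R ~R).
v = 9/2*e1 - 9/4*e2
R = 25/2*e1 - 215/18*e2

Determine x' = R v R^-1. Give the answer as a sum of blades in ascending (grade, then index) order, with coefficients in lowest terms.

~R = 25/2*e1 - 215/18*e2, and R ~R = 1100/81, so R^-1 = ~R / (1100/81).
R v = 235/8 + 205/8*e12
Answer: 17451/352*e1 - 17397/352*e2


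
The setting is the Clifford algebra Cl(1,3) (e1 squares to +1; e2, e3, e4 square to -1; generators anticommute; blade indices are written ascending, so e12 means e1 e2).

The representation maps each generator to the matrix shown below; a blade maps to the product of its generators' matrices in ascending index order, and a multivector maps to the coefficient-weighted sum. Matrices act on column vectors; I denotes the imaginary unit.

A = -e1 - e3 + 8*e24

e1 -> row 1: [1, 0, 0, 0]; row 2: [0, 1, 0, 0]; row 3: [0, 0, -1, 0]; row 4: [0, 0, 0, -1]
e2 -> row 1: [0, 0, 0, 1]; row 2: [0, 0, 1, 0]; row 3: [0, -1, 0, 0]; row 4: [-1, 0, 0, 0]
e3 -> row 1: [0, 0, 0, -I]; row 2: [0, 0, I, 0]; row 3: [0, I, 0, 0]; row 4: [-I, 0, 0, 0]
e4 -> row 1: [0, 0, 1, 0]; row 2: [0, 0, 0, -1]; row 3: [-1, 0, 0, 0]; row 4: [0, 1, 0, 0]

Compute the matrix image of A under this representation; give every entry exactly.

Bivector images (products of the table entries): rho(e24) = rho(e2)rho(e4) = row 1: [0, 1, 0, 0]; row 2: [-1, 0, 0, 0]; row 3: [0, 0, 0, 1]; row 4: [0, 0, -1, 0].
M = (-1)*rho(e1) + (-1)*rho(e3) + (8)*rho(e24), summed entrywise:
Answer: row 1: [-1, 8, 0, I]; row 2: [-8, -1, -I, 0]; row 3: [0, -I, 1, 8]; row 4: [I, 0, -8, 1]


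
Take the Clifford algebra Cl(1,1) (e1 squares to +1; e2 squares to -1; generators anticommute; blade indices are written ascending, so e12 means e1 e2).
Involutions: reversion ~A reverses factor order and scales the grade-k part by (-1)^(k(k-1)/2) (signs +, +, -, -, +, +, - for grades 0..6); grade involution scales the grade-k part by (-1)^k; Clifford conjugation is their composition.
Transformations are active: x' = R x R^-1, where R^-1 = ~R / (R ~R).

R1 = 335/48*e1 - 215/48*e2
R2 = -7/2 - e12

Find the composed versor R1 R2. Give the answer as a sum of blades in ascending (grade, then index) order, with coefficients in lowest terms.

Distribute over the terms of R1 (each basis-blade product reordered to ascending indices, repeated generators contracted through their squares):
(335/48*e1) R2 = -2345/96*e1 - 335/48*e2
(-215/48*e2) R2 = 215/48*e1 + 1505/96*e2
Summing the partial products and collecting blades:
Answer: -1915/96*e1 + 835/96*e2


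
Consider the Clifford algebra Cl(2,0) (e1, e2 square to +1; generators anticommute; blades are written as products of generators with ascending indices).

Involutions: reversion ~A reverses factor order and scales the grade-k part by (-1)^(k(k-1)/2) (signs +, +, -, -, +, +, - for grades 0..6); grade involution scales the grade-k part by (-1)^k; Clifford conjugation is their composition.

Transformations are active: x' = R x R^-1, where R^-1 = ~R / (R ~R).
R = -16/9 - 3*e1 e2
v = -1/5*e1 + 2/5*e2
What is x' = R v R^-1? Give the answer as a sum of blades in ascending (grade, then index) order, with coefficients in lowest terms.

~R = -16/9 + 3*e1 e2, and R ~R = 985/81, so R^-1 = ~R / (985/81).
R v = -38/45*e1 - 59/45*e2
Answer: 2201/4925*e1 - 82/4925*e2


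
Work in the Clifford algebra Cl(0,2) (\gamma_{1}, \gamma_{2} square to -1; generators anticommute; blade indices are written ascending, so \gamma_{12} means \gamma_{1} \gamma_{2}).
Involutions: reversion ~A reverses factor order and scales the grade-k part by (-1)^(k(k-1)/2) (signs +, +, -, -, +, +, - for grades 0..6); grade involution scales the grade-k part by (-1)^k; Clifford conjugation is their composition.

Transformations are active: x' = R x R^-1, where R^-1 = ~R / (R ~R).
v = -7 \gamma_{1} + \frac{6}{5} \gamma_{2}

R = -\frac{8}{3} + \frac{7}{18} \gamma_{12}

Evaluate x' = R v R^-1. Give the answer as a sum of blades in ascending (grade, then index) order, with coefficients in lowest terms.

~R = -\frac{8}{3} - \frac{7}{18} \gamma_{12}, and R ~R = \frac{2353}{324}, so R^-1 = ~R / (\frac{2353}{324}).
R v = \frac{91}{5} \gamma_{1} - \frac{533}{90} \gamma_{2}
Answer: -\frac{5761}{905} \gamma_{1} + \frac{570}{181} \gamma_{2}


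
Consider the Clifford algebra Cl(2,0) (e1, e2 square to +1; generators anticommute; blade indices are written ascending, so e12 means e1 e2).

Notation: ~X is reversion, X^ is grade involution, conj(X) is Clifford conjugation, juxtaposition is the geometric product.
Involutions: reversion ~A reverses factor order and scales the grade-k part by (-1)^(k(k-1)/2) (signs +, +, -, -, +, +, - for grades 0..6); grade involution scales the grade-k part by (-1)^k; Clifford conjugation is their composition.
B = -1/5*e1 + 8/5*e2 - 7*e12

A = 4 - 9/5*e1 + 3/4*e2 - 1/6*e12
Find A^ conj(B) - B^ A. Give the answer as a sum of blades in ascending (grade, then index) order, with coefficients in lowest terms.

first term: 409/150 + 379/60*e1 + 187/30*e2 + 2527/100*e12
second term: -409/150 - 283/60*e1 - 571/30*e2 - 3073/100*e12
Answer: 409/75 + 331/30*e1 + 379/15*e2 + 56*e12


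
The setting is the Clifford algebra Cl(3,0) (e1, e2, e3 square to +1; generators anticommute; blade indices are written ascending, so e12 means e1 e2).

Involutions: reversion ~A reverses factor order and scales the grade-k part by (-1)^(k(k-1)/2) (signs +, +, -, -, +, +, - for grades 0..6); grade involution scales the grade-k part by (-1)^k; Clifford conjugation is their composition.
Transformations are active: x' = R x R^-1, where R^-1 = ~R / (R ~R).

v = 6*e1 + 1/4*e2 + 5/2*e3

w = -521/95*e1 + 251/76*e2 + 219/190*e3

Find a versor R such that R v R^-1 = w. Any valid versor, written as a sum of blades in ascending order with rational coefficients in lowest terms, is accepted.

Take R = v + w = 49/95*e1 + 135/38*e2 + 347/95*e3. Because q(v) = q(w) = 677/16, conjugation by R sends v exactly to w.
Answer: 49/95*e1 + 135/38*e2 + 347/95*e3


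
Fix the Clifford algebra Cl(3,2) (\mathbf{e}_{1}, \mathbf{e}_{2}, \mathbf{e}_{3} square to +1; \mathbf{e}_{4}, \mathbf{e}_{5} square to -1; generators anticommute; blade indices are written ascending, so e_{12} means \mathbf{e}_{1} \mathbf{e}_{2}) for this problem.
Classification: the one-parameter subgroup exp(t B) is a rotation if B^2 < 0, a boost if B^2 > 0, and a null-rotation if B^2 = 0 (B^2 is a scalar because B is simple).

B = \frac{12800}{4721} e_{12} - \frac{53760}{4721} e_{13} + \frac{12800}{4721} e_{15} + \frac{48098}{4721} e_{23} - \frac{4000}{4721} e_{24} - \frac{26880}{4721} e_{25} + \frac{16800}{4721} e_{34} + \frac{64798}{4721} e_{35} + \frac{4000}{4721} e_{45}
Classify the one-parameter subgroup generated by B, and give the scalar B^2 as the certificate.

B^2 term by term: the squares give (\frac{12800}{4721})^2*(e_{12})^2 + (-\frac{53760}{4721})^2*(e_{13})^2 + (\frac{12800}{4721})^2*(e_{15})^2 + (\frac{48098}{4721})^2*(e_{23})^2 + (-\frac{4000}{4721})^2*(e_{24})^2 + (-\frac{26880}{4721})^2*(e_{25})^2 + (\frac{16800}{4721})^2*(e_{34})^2 + (\frac{64798}{4721})^2*(e_{35})^2 + (\frac{4000}{4721})^2*(e_{45})^2 = \frac{163840000}{22287841}*(-1) + \frac{2890137600}{22287841}*(-1) + \frac{163840000}{22287841}*(+1) + \frac{2313417604}{22287841}*(-1) + \frac{16000000}{22287841}*(+1) + \frac{722534400}{22287841}*(+1) + \frac{282240000}{22287841}*(+1) + \frac{4198780804}{22287841}*(+1) + \frac{16000000}{22287841}*(-1) = 0 (each basis 2-blade squares to minus the product of its generators' squares); cross terms between blades sharing an index anticommute and cancel; the commuting (index-disjoint) pairs give grade-4 terms 2*c*c'*(blade product), which cancel blade by blade — e_{1234}: \frac{430080000}{22287841} - \frac{430080000}{22287841} = 0; e_{1235}: \frac{1658828800}{22287841} - \frac{2890137600}{22287841} + \frac{1231308800}{22287841} = 0; e_{1245}: \frac{102400000}{22287841} - \frac{102400000}{22287841} = 0; e_{1345}: -\frac{430080000}{22287841} + \frac{430080000}{22287841} = 0; e_{2345}: \frac{384784000}{22287841} + \frac{518384000}{22287841} - \frac{903168000}{22287841} = 0 — confirming B is simple. So B^2 = 0.
Answer: null-rotation, certificate B^2 = 0. Key observation: B^2 = 0 is a conjugation invariant, so its sign decides the class regardless of the surface form of B.


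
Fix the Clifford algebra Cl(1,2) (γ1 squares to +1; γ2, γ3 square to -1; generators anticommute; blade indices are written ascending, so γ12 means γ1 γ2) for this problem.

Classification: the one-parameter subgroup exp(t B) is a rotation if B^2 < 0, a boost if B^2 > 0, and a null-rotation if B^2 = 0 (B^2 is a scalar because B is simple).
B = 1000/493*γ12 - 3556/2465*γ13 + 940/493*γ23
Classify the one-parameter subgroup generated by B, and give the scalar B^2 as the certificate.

B^2 term by term: the squares give (1000/493)^2*(γ12)^2 + (-3556/2465)^2*(γ13)^2 + (940/493)^2*(γ23)^2 = 1000000/243049*(+1) + 12645136/6076225*(+1) + 883600/243049*(-1) = 64/25 (each basis 2-blade squares to minus the product of its generators' squares); cross terms between blades sharing an index anticommute and cancel. So B^2 = 64/25.
Answer: boost, certificate B^2 = 64/25. One invariant decides it: the square 64/25 survives every conjugation, and its sign is exactly the classification.


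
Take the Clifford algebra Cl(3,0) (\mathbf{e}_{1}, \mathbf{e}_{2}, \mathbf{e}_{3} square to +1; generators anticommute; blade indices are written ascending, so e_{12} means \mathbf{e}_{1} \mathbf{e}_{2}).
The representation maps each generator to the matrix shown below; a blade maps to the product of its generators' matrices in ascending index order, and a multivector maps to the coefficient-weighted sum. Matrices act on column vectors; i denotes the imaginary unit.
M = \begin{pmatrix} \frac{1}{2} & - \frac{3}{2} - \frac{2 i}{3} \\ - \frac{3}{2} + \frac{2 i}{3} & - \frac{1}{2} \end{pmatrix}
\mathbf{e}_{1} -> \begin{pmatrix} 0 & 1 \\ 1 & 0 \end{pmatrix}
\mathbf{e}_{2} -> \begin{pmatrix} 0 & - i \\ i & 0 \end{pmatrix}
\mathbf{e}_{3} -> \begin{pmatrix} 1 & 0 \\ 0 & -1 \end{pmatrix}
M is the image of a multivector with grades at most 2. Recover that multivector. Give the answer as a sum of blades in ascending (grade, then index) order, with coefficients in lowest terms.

Method: 1, rho(e_{1}), rho(e_{2}), rho(e_{3}) form a trace-orthogonal basis of the 2x2 complex matrices (tr(X Y) = 2 if X = Y, else 0), so M = m0*1 + m1*rho(e_{1}) + m2*rho(e_{2}) + m3*rho(e_{3}) with m0 = tr(M)/2 = 0, m1 = tr(M rho(e_{1}))/2 = - \frac{3}{2}, m2 = tr(M rho(e_{2}))/2 = \frac{2}{3}, m3 = tr(M rho(e_{3}))/2 = \frac{1}{2}.
Multiplying table entries, the bivector images are rho(e_{12}) = i*rho(e_{3}), rho(e_{13}) = -i*rho(e_{2}), rho(e_{23}) = i*rho(e_{1}); with real blade coefficients the real parts of m0..m3 are the coefficients of 1, e_{1}, e_{2}, e_{3} and the imaginary parts give the bivectors (e_{23}: Im m1, e_{13}: -Im m2, e_{12}: Im m3).
Answer: -\frac{3}{2} e_{1} + \frac{2}{3} e_{2} + \frac{1}{2} e_{3}


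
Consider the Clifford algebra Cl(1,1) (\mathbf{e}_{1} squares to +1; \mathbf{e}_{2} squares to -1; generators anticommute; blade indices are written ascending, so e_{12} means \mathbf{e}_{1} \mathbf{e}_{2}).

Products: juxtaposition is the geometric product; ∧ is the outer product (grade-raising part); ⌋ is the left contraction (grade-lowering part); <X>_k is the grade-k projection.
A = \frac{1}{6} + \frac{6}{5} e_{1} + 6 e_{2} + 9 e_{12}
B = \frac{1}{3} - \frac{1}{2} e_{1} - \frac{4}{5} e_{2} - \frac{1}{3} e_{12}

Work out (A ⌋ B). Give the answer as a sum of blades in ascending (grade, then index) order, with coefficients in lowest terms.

step 1: \frac{113}{90} - \frac{25}{12} e_{1} - \frac{8}{15} e_{2} - \frac{1}{18} e_{12}
Answer: \frac{113}{90} - \frac{25}{12} e_{1} - \frac{8}{15} e_{2} - \frac{1}{18} e_{12}


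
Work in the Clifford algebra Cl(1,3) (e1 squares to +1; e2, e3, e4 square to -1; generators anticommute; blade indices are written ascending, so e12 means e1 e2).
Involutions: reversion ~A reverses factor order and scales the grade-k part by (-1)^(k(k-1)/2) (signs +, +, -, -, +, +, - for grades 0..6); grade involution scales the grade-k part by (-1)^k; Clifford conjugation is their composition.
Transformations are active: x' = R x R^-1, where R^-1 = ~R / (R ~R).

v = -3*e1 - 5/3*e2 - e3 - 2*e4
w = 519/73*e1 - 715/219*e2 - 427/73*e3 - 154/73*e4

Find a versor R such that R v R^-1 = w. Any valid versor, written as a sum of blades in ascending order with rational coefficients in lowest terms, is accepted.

Key observation: q(v) = q(w) = 11/9 (sandwiches preserve the norm), so R = v + w = 300/73*e1 - 360/73*e2 - 500/73*e3 - 300/73*e4 works whenever it is invertible — the component of v along it is kept and (v - w)/2 reverses, sending v to w.
Answer: 300/73*e1 - 360/73*e2 - 500/73*e3 - 300/73*e4


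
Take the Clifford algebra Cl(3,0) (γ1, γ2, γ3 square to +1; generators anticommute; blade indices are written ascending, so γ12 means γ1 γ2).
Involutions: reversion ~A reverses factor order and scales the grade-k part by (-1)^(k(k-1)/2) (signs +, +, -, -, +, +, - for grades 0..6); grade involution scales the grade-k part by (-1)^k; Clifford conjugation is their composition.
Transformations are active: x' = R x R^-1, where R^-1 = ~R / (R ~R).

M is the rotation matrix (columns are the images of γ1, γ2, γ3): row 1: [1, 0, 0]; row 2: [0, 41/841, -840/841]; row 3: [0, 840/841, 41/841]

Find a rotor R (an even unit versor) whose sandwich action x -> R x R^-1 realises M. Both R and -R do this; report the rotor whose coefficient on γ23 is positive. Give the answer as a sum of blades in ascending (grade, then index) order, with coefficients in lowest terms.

Method: write R = a + b12*γ12 + b13*γ13 + b23*γ23 with a^2 + b12^2 + b13^2 + b23^2 = 1 (so R^-1 = ~R). Expanding the columns R e_j ~R gives tr M = 4a^2 - 1 and, from the antisymmetric part, M21 - M12 = -4a*b12, M13 - M31 = 4a*b13, M32 - M23 = -4a*b23.
Here tr M = 923/841, so a^2 = (1 + tr M)/4 = 441/841 and a = ±21/29. Taking a = 21/29: M21 - M12 = 0, M13 - M31 = 0, M32 - M23 = 1680/841, giving b12 = 0, b13 = 0, b23 = -20/29, i.e. R = 21/29 - 20/29*γ23.
Its γ23 coefficient is negative, so report the other preimage -R.
Answer: -21/29 + 20/29*γ23. Uniqueness: Spin(3) -> SO(3) maps R and -R to the same rotation of trace 923/841; fixing the sign of the γ23 coefficient removes the ambiguity.


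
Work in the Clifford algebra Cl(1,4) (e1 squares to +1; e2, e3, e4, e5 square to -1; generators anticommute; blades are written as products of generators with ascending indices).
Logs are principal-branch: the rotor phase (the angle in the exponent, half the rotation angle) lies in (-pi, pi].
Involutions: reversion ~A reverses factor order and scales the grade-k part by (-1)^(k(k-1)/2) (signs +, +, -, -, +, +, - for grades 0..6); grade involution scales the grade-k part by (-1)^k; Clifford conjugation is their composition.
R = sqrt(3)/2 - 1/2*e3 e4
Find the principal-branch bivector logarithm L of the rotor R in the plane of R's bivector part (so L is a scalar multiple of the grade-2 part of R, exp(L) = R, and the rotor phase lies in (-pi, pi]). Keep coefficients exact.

The scalar part of R is sqrt(3)/2, and that scalar determines the rotor phase on the principal branch; recovering the unit plane as bivector-part over sine of the phase gives L = phase * plane.
Concretely: cos(phase) = sqrt(3)/2 gives phase = ±pi/6, and since phase/sin(phase) is even the sign is immaterial: L = (phase/sin(phase)) * <R>_2 = (pi/3) * <R>_2.
Answer: -pi/6*e3 e4


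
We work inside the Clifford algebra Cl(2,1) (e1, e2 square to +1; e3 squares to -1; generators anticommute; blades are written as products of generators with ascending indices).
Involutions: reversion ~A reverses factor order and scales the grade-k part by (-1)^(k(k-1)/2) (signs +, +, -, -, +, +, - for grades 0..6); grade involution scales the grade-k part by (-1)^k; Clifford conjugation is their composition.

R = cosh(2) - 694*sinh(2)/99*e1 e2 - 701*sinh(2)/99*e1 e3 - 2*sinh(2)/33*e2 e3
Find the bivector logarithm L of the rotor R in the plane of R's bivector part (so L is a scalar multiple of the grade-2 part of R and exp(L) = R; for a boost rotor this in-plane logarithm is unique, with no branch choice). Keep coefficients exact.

The scalar part of R is cosh(2), so cosh pins the rapidity up to sign — the sign comes from the bivector part; dividing that part by sinh of the rapidity yields the plane, and the in-plane L = rapidity * plane is unique because the two sign choices cancel.
Concretely: cosh(rapidity) = cosh(2) gives rapidity = ±2, and since rapidity/sinh(rapidity) is even the sign is immaterial: L = (rapidity/sinh(rapidity)) * <R>_2 = (2/sinh(2)) * <R>_2.
Answer: -1388/99*e1 e2 - 1402/99*e1 e3 - 4/33*e2 e3


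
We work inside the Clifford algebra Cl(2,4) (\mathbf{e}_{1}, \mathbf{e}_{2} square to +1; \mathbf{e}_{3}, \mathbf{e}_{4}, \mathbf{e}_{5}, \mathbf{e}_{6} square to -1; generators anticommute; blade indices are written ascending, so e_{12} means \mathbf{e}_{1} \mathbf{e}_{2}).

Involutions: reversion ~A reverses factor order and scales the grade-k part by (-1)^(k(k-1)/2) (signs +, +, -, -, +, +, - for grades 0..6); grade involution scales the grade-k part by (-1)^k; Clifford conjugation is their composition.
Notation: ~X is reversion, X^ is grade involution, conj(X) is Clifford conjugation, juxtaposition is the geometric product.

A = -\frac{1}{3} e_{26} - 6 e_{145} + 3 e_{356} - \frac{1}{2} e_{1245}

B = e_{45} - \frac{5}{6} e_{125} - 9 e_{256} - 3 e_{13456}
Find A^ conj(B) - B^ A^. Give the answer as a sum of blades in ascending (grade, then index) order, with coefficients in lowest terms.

first term: 6 e_{1} + \frac{5}{12} e_{4} - 3 e_{5} - \frac{1}{2} e_{12} + 9 e_{14} + 27 e_{23} + 5 e_{24} - 18 e_{36} - \frac{9}{2} e_{146} + \frac{5}{18} e_{156} - \frac{3}{2} e_{236} + 3 e_{346} + \frac{5}{2} e_{1236} + 54 e_{1246} + \frac{1}{3} e_{2456} - e_{12345}
second term: -6 e_{1} + \frac{5}{12} e_{4} + 3 e_{5} + \frac{1}{2} e_{12} + 9 e_{14} + 27 e_{23} + 5 e_{24} - 18 e_{36} + \frac{9}{2} e_{146} + \frac{5}{18} e_{156} + \frac{3}{2} e_{236} + 3 e_{346} - \frac{5}{2} e_{1236} - 54 e_{1246} - \frac{1}{3} e_{2456} + e_{12345}
Answer: 12 e_{1} - 6 e_{5} - e_{12} - 9 e_{146} - 3 e_{236} + 5 e_{1236} + 108 e_{1246} + \frac{2}{3} e_{2456} - 2 e_{12345}


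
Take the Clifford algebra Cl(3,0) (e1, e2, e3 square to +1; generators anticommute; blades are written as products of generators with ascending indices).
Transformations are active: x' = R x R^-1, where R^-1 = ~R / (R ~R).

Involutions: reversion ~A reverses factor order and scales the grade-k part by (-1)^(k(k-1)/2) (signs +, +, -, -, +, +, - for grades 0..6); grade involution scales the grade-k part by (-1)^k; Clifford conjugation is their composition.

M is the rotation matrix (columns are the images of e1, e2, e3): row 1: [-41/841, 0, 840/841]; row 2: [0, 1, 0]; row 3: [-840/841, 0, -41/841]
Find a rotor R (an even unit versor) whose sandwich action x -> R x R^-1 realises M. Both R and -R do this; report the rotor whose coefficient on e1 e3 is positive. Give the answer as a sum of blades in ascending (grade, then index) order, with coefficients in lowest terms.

Method: write R = a + b12*e1 e2 + b13*e1 e3 + b23*e2 e3 with a^2 + b12^2 + b13^2 + b23^2 = 1 (so R^-1 = ~R). Expanding the columns R e_j ~R gives tr M = 4a^2 - 1 and, from the antisymmetric part, M21 - M12 = -4a*b12, M13 - M31 = 4a*b13, M32 - M23 = -4a*b23.
Here tr M = 759/841, so a^2 = (1 + tr M)/4 = 400/841 and a = ±20/29. Taking a = 20/29: M21 - M12 = 0, M13 - M31 = 1680/841, M32 - M23 = 0, giving b12 = 0, b13 = 21/29, b23 = 0, i.e. R = 20/29 + 21/29*e1 e3.
Its e1 e3 coefficient is already positive.
Answer: 20/29 + 21/29*e1 e3. Recall the cover is two-to-one: with M of trace 759/841, both preimages act alike, and the stated e1 e3 sign chooses the sheet.


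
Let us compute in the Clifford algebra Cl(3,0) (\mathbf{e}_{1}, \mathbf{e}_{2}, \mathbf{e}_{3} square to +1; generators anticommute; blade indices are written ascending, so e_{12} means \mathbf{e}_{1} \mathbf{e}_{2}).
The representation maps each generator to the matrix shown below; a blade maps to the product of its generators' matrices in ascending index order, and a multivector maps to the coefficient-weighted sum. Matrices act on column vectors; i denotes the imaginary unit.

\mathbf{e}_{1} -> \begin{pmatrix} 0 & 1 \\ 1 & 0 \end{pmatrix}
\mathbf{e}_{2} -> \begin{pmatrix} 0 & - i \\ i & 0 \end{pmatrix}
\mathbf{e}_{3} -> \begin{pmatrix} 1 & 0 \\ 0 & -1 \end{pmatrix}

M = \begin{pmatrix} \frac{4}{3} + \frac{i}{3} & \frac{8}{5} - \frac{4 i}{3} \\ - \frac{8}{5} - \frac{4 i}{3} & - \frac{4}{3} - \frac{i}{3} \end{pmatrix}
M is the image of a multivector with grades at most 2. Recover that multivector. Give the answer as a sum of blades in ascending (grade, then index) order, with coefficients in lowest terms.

Method: 1, rho(e_{1}), rho(e_{2}), rho(e_{3}) form a trace-orthogonal basis of the 2x2 complex matrices (tr(X Y) = 2 if X = Y, else 0), so M = m0*1 + m1*rho(e_{1}) + m2*rho(e_{2}) + m3*rho(e_{3}) with m0 = tr(M)/2 = 0, m1 = tr(M rho(e_{1}))/2 = - \frac{4 i}{3}, m2 = tr(M rho(e_{2}))/2 = \frac{8 i}{5}, m3 = tr(M rho(e_{3}))/2 = \frac{4}{3} + \frac{i}{3}.
Multiplying table entries, the bivector images are rho(e_{12}) = i*rho(e_{3}), rho(e_{13}) = -i*rho(e_{2}), rho(e_{23}) = i*rho(e_{1}); with real blade coefficients the real parts of m0..m3 are the coefficients of 1, e_{1}, e_{2}, e_{3} and the imaginary parts give the bivectors (e_{23}: Im m1, e_{13}: -Im m2, e_{12}: Im m3).
Answer: \frac{4}{3} e_{3} + \frac{1}{3} e_{12} - \frac{8}{5} e_{13} - \frac{4}{3} e_{23}


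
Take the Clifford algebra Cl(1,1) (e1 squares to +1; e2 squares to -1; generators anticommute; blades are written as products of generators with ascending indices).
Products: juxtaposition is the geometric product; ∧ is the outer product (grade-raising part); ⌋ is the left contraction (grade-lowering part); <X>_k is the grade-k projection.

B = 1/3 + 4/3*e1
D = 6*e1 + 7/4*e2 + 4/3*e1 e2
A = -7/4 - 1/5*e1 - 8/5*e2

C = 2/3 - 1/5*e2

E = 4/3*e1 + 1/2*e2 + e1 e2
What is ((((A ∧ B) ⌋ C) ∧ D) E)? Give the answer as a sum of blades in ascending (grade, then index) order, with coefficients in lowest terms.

step 1: -7/12 - 12/5*e1 - 8/15*e2 + 32/15*e1 e2
step 2: -223/450 + 7/60*e2
step 3: -223/75*e1 - 1561/1800*e2 - 1837/1350*e1 e2
step 4: -52829/10800 - 1009/5400*e1 - 2347/2025*e2 - 223/675*e1 e2
Answer: -52829/10800 - 1009/5400*e1 - 2347/2025*e2 - 223/675*e1 e2


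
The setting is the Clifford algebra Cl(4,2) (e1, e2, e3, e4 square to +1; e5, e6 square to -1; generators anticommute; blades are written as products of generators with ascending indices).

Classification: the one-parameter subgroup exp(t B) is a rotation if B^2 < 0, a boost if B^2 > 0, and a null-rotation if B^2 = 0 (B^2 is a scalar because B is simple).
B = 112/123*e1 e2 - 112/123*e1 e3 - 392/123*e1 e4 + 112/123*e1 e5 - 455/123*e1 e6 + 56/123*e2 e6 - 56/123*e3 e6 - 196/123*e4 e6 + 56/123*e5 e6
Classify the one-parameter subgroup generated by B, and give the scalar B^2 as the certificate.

B^2 term by term: the squares give (112/123)^2*(e1 e2)^2 + (-112/123)^2*(e1 e3)^2 + (-392/123)^2*(e1 e4)^2 + (112/123)^2*(e1 e5)^2 + (-455/123)^2*(e1 e6)^2 + (56/123)^2*(e2 e6)^2 + (-56/123)^2*(e3 e6)^2 + (-196/123)^2*(e4 e6)^2 + (56/123)^2*(e5 e6)^2 = 12544/15129*(-1) + 12544/15129*(-1) + 153664/15129*(-1) + 12544/15129*(+1) + 207025/15129*(+1) + 3136/15129*(+1) + 3136/15129*(+1) + 38416/15129*(+1) + 3136/15129*(-1) = 49/9 (each basis 2-blade squares to minus the product of its generators' squares); cross terms between blades sharing an index anticommute and cancel; the commuting (index-disjoint) pairs give grade-4 terms 2*c*c'*(blade product), which cancel blade by blade — e1 e2 e3 e6: -12544/15129 + 12544/15129 = 0; e1 e2 e4 e6: -43904/15129 + 43904/15129 = 0; e1 e2 e5 e6: 12544/15129 - 12544/15129 = 0; e1 e3 e4 e6: 43904/15129 - 43904/15129 = 0; e1 e3 e5 e6: -12544/15129 + 12544/15129 = 0; e1 e4 e5 e6: -43904/15129 + 43904/15129 = 0 — confirming B is simple. So B^2 = 49/9.
Answer: boost, certificate B^2 = 49/9. No conjugation can change B^2 = 49/9; the sign gives the class.


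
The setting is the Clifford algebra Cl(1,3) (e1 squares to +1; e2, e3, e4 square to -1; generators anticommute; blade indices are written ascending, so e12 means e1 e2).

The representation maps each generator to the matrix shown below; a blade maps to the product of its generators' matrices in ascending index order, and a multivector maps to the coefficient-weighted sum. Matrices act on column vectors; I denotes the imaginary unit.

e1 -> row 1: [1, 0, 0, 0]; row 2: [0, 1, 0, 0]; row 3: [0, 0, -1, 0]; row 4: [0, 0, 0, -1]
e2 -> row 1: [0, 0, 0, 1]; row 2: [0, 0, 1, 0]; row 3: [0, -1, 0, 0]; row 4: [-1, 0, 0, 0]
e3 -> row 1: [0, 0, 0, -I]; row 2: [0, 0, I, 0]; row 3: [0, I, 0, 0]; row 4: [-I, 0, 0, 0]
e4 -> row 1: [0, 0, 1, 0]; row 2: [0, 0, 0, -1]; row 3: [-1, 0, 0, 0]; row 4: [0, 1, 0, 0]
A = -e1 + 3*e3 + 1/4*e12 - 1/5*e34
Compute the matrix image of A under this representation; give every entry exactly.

Bivector images (products of the table entries): rho(e12) = rho(e1)rho(e2) = row 1: [0, 0, 0, 1]; row 2: [0, 0, 1, 0]; row 3: [0, 1, 0, 0]; row 4: [1, 0, 0, 0]; rho(e34) = rho(e3)rho(e4) = row 1: [0, -I, 0, 0]; row 2: [-I, 0, 0, 0]; row 3: [0, 0, 0, -I]; row 4: [0, 0, -I, 0].
M = (-1)*rho(e1) + (3)*rho(e3) + (1/4)*rho(e12) + (-1/5)*rho(e34), summed entrywise:
Answer: row 1: [-1, I/5, 0, 1/4 - 3*I]; row 2: [I/5, -1, 1/4 + 3*I, 0]; row 3: [0, 1/4 + 3*I, 1, I/5]; row 4: [1/4 - 3*I, 0, I/5, 1]


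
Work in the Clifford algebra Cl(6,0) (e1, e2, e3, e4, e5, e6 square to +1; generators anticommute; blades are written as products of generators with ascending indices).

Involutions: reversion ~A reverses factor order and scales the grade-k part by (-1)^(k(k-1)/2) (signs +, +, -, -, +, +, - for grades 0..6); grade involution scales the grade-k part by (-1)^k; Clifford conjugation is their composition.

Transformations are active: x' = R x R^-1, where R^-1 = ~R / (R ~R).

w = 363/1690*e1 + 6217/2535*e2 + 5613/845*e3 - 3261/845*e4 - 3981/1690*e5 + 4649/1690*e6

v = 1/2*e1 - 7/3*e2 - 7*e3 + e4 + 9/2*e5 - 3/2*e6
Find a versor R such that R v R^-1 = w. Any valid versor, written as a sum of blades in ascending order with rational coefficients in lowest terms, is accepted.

The midline construction: v and w both square to 2815/36, so reflecting in their sum 604/845*e1 + 302/2535*e2 - 302/845*e3 - 2416/845*e4 + 1812/845*e5 + 1057/845*e6 exchanges them.
Answer: 604/845*e1 + 302/2535*e2 - 302/845*e3 - 2416/845*e4 + 1812/845*e5 + 1057/845*e6


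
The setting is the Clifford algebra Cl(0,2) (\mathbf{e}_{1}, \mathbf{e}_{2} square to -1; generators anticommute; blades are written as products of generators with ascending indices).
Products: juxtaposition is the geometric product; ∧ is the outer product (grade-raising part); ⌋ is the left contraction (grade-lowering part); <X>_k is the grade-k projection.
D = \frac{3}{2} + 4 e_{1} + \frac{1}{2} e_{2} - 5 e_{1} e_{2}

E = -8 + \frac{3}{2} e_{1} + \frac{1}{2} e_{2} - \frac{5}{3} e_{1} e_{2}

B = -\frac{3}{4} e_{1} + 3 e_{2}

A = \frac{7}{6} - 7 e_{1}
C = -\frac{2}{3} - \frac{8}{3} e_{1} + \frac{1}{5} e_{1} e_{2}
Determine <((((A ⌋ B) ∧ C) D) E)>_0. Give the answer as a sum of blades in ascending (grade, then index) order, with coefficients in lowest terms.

step 1: -\frac{21}{4} - \frac{7}{8} e_{1} + \frac{7}{2} e_{2}
step 2: \frac{7}{2} + \frac{175}{12} e_{1} - \frac{7}{3} e_{2} + \frac{497}{60} e_{1} e_{2}
step 3: -\frac{21}{2} + \frac{217}{5} e_{1} + \frac{1043}{10} e_{2} + \frac{231}{20} e_{1} e_{2}
step 4: -14 - \frac{65107}{120} e_{1} - \frac{89999}{120} e_{2} - \frac{4193}{20} e_{1} e_{2}
step 5: -14
Answer: -14


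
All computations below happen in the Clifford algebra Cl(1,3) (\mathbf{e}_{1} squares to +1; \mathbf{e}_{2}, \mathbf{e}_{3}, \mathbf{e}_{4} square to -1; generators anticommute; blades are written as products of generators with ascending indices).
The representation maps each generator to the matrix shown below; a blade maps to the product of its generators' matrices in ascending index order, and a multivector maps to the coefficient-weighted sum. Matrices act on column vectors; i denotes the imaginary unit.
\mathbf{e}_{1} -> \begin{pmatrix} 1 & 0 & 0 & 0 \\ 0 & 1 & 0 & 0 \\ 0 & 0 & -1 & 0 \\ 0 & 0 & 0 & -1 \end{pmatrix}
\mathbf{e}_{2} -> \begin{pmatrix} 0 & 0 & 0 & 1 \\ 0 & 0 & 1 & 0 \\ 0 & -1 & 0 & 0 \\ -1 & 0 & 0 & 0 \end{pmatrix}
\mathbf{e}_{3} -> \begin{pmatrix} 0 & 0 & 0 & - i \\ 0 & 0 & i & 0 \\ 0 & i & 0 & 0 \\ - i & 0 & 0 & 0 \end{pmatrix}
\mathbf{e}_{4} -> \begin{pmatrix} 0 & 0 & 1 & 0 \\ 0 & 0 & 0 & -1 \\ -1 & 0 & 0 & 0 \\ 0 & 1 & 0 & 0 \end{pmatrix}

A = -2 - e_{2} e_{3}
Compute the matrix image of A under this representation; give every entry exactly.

Bivector images (products of the table entries): rho(e_{2} e_{3}) = rho(\mathbf{e}_{2})rho(\mathbf{e}_{3}) = \begin{pmatrix} - i & 0 & 0 & 0 \\ 0 & i & 0 & 0 \\ 0 & 0 & - i & 0 \\ 0 & 0 & 0 & i \end{pmatrix}.
M = (-2)*1 + (-1)*rho(e_{2} e_{3}), summed entrywise (1 is the identity matrix):
Answer: \begin{pmatrix} -2 + i & 0 & 0 & 0 \\ 0 & -2 - i & 0 & 0 \\ 0 & 0 & -2 + i & 0 \\ 0 & 0 & 0 & -2 - i \end{pmatrix}


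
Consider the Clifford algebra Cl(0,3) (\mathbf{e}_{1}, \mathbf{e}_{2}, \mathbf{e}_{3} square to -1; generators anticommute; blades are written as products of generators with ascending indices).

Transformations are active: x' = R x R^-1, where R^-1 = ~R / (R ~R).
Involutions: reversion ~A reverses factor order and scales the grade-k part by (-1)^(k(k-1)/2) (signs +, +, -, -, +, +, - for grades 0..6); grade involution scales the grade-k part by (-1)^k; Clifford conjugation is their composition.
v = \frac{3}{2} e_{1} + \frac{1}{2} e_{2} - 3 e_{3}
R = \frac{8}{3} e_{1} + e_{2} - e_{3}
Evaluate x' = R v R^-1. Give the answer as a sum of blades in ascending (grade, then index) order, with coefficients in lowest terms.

~R = \frac{8}{3} e_{1} + e_{2} - e_{3}, and R ~R = -\frac{82}{9}, so R^-1 = ~R / (-\frac{82}{9}).
R v = -\frac{15}{2} - \frac{1}{6} e_{1} e_{2} - \frac{13}{2} e_{1} e_{3} - \frac{5}{2} e_{2} e_{3}
Answer: \frac{237}{82} e_{1} + \frac{47}{41} e_{2} + \frac{111}{82} e_{3}


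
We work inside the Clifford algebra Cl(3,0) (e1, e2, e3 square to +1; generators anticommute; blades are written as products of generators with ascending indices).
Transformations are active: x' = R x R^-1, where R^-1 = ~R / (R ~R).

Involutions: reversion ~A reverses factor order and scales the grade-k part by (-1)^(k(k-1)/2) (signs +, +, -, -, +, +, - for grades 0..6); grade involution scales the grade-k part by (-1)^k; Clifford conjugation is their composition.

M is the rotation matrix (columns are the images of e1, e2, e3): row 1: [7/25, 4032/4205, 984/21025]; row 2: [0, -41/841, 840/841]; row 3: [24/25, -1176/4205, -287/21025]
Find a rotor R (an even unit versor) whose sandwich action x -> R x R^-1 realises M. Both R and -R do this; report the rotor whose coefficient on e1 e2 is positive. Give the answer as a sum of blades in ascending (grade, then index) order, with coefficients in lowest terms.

Method: write R = a + b12*e1 e2 + b13*e1 e3 + b23*e2 e3 with a^2 + b12^2 + b13^2 + b23^2 = 1 (so R^-1 = ~R). Expanding the columns R e_j ~R gives tr M = 4a^2 - 1 and, from the antisymmetric part, M21 - M12 = -4a*b12, M13 - M31 = 4a*b13, M32 - M23 = -4a*b23.
Here tr M = 183/841, so a^2 = (1 + tr M)/4 = 256/841 and a = ±16/29. Taking a = 16/29: M21 - M12 = -4032/4205, M13 - M31 = -768/841, M32 - M23 = -5376/4205, giving b12 = 63/145, b13 = -12/29, b23 = 84/145, i.e. R = 16/29 + 63/145*e1 e2 - 12/29*e1 e3 + 84/145*e2 e3.
Its e1 e2 coefficient is already positive.
Answer: 16/29 + 63/145*e1 e2 - 12/29*e1 e3 + 84/145*e2 e3. Why the constraint matters: R and -R act identically through the sandwich — M has trace 183/841 either way — so only the sign condition on e1 e2 picks one of the two preimages.


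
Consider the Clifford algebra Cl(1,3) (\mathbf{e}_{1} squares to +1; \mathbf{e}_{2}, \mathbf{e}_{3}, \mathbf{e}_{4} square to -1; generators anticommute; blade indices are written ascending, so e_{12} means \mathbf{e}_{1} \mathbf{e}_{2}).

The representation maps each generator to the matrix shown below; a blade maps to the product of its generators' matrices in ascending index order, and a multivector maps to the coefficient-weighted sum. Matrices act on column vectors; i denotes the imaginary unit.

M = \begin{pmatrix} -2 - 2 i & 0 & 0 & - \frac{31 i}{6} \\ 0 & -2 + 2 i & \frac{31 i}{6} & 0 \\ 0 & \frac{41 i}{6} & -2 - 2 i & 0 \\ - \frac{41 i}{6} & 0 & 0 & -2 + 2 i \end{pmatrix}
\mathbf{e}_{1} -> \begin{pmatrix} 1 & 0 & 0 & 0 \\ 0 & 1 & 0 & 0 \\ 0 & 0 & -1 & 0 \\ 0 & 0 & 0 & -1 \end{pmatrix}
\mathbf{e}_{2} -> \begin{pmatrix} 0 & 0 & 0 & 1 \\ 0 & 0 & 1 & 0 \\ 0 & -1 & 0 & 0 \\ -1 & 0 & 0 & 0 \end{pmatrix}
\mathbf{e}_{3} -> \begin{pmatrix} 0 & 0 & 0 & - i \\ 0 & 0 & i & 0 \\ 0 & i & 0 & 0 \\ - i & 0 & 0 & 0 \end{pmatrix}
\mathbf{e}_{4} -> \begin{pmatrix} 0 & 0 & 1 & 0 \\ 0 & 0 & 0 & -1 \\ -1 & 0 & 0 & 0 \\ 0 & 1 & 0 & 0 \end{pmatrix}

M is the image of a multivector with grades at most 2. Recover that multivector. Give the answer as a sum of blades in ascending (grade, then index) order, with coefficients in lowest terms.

Method: the blade images are trace-orthogonal — tr(rho(e_A) rho(e_B)^-1) = 4 if A = B and 0 otherwise — and rho(e_A)^-1 = (e_A)^2 * rho(e_A) with (e_A)^2 = +1 or -1, so the coefficient of e_A in the preimage is (e_A)^2 * tr(M rho(e_A))/4.
Nonzero projections over blades of grade <= 2: 1: (1)^2 = +1, tr(M 1) = -8, coefficient -2; e_{3}: (e_{3})^2 = -1, tr(M rho(e_{3})) = -24, coefficient 6; e_{13}: (e_{13})^2 = +1, tr(M rho(e_{13})) = - \frac{10}{3}, coefficient -\frac{5}{6}; e_{23}: (e_{23})^2 = -1, tr(M rho(e_{23})) = -8, coefficient 2. Every other blade of grade <= 2 projects to 0.
Answer: -2 + 6 e_{3} - \frac{5}{6} e_{13} + 2 e_{23}


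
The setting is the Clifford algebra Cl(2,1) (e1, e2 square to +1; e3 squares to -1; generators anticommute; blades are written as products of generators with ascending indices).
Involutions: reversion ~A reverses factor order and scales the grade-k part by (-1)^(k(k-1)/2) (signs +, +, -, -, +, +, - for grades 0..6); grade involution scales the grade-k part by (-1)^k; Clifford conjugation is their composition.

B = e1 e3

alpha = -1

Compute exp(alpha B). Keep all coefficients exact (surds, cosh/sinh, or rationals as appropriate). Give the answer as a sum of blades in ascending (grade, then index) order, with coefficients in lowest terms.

B^2 = (1)^2*(e1 e3)^2 = 1*(+1) = 1 (a basis 2-blade squares to minus the product of its generators' squares).
B^2 = 1 — the positive square puts this in the hyperbolic regime; l = 1, alpha*l = -1, so exp(alpha B) = cosh(-1) + (sinh(-1)/1)*B = cosh(1) + (-sinh(1))*B.
Answer: cosh(1) - sinh(1)*e1 e3
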